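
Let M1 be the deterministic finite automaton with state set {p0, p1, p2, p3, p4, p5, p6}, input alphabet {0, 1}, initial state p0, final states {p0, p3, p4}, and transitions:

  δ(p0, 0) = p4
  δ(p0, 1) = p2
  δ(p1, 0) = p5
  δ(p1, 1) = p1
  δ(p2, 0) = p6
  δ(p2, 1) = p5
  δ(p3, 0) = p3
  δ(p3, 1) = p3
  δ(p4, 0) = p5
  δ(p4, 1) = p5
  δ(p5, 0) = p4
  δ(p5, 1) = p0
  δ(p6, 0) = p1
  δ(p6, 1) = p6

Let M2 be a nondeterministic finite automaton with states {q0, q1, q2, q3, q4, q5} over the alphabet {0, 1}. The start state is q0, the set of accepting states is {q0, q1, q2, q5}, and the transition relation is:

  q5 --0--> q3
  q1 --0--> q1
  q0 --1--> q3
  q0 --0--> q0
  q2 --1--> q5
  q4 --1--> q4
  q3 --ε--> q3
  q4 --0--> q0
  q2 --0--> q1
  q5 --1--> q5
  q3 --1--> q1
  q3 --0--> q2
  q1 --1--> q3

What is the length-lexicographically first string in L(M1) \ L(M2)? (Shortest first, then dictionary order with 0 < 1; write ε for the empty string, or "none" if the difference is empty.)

The string 001 is accepted by M1 but not by M2.
No shorter string lies in the difference, and 001 is the lexicographically first length-3 string in L(M1) \ L(M2).

001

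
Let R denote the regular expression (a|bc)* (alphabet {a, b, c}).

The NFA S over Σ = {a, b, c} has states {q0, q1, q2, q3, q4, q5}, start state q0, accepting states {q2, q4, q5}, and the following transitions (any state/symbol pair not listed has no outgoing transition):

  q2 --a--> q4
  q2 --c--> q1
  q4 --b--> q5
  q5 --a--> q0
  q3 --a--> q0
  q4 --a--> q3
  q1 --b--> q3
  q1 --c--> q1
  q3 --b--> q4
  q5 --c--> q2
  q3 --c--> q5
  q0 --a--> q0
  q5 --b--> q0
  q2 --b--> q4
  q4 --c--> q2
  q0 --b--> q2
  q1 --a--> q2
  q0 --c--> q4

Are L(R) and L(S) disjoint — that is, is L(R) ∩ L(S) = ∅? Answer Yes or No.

The string bca is accepted by both R and S.
Hence L(R) ∩ L(S) ≠ ∅.

No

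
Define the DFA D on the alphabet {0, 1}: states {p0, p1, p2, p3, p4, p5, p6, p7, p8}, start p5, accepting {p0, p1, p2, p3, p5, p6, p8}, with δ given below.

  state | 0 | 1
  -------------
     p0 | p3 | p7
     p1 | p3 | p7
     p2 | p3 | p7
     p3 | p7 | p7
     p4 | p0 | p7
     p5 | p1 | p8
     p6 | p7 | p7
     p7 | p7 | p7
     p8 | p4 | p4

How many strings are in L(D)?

8

The useful subgraph on states {p0, p1, p3, p4, p5, p8} is acyclic, so L(D) is finite; the longest accepting path visits 5 useful states, giving maximum string length 4.
Counting accepting paths from p5 by length: 1 of length 0, 2 of length 1, 1 of length 2, 2 of length 3, 2 of length 4. Total 8.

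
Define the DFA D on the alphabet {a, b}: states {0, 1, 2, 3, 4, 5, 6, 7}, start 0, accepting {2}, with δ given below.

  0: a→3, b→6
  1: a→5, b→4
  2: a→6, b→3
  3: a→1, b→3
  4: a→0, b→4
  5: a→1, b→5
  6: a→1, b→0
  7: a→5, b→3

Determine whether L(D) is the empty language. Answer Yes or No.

Yes

The states reachable from the start state are {0, 1, 3, 4, 5, 6}.
None of the accepting states {2} is reachable, so no string is accepted and L(D) = ∅.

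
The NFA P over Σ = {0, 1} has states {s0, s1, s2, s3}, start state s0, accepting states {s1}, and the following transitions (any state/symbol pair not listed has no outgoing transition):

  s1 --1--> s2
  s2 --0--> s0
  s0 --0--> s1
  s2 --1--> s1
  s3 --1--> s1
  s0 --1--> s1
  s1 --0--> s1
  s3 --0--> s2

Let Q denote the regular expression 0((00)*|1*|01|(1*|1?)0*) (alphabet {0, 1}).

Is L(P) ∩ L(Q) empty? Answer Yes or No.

The string 0 is accepted by both P and Q.
Hence L(P) ∩ L(Q) ≠ ∅.

No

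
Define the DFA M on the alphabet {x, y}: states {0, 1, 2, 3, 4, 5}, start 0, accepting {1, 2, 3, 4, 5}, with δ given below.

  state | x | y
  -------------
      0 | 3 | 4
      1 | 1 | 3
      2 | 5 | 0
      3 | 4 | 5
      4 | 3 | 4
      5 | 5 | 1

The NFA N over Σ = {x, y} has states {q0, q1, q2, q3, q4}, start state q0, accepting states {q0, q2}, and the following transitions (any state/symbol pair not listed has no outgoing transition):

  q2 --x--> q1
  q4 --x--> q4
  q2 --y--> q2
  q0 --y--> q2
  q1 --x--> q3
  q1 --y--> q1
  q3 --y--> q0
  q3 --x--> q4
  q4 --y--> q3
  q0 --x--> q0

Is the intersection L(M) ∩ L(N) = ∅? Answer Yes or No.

The string x is accepted by both M and N.
Hence L(M) ∩ L(N) ≠ ∅.

No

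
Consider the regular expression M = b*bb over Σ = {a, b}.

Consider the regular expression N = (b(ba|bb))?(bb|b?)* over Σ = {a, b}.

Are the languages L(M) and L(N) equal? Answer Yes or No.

No

The empty string ε is accepted by N but rejected by M.
So L(M) ≠ L(N).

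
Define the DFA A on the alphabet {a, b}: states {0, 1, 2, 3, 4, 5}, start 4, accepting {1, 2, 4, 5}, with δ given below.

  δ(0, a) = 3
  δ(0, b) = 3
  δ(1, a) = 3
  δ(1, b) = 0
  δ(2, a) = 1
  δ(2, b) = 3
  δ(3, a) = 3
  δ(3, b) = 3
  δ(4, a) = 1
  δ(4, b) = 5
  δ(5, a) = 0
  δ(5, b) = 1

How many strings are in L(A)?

The useful subgraph on states {1, 4, 5} is acyclic, so L(A) is finite; the longest accepting path visits 3 useful states, giving maximum string length 2.
Counting accepting paths from 4 by length: 1 of length 0, 2 of length 1, 1 of length 2. Total 4.

4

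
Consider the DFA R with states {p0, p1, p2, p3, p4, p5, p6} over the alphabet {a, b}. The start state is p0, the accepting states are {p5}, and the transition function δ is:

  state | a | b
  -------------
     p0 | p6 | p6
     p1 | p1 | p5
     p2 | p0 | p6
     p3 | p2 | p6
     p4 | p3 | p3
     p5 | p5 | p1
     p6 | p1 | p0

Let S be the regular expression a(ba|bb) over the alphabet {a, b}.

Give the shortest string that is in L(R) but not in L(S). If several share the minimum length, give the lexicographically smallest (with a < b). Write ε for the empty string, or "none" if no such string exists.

The string aab is accepted by R but not by S.
No shorter string lies in the difference, and aab is the lexicographically first length-3 string in L(R) \ L(S).

aab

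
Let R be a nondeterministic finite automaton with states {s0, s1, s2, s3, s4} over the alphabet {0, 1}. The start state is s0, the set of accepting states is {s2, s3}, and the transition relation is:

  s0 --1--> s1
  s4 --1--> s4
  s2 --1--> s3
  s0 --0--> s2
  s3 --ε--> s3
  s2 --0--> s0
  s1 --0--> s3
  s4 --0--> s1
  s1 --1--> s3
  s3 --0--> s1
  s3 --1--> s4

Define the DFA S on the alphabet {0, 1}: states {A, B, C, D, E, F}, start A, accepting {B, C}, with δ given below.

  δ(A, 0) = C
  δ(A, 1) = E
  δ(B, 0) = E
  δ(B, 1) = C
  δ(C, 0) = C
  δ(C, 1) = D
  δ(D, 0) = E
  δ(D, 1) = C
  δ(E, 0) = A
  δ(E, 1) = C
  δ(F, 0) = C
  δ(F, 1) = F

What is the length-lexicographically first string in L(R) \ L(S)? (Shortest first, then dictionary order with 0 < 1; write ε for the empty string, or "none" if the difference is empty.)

The string 01 is accepted by R but not by S.
No shorter string lies in the difference, and 01 is the lexicographically first length-2 string in L(R) \ L(S).

01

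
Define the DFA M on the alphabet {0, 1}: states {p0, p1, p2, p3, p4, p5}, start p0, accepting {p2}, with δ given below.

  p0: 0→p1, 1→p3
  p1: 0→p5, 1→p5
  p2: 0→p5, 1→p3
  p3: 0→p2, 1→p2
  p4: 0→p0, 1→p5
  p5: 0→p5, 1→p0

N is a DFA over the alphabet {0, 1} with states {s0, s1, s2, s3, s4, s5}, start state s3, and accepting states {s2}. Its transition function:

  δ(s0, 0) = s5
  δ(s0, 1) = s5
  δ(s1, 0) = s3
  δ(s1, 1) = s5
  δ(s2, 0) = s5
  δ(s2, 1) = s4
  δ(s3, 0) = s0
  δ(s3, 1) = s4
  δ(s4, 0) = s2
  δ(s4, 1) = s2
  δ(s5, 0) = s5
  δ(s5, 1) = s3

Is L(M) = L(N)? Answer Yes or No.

Yes

Exploring the product automaton M × N from the start pair (p0, s3), following both machines on each input symbol, reaches 5 state pairs: (p0, s3), (p1, s0), (p3, s4), (p5, s5), (p2, s2).
M accepts in {p2} and N accepts in {s2}. In every reachable pair the two components are either both accepting — (p2, s2) — or both non-accepting, so no string is accepted by exactly one of the machines: L(M) \ L(N) and L(N) \ L(M) are both empty.
Hence every string is accepted by M iff it is accepted by N, and the two languages coincide.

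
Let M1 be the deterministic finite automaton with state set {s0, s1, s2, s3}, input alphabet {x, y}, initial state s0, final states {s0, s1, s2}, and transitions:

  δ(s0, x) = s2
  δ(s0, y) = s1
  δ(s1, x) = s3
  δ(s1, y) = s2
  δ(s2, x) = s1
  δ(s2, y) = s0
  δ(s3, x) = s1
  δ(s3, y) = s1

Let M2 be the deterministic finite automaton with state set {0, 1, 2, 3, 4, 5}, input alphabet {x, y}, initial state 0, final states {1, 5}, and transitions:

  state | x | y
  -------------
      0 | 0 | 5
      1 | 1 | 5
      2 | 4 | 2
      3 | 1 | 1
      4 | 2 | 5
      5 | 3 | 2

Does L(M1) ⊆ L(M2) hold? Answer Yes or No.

The empty string ε is in L(M1) but not in L(M2).
So L(M1) ⊄ L(M2).

No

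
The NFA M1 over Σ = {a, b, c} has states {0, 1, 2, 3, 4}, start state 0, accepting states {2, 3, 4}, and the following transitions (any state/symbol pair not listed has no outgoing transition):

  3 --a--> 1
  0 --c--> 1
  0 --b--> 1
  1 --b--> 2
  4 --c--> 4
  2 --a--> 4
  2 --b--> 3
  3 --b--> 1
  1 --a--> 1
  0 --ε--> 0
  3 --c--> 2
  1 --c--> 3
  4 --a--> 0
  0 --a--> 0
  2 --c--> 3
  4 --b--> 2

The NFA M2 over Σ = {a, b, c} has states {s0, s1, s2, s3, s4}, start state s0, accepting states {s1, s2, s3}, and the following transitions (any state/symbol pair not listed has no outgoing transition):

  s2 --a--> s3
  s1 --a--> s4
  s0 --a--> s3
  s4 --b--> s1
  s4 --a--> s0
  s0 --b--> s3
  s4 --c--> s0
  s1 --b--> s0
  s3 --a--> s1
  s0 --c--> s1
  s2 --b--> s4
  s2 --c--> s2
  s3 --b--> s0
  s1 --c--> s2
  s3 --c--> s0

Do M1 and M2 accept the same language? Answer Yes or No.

The string bb is accepted by M1 but rejected by M2.
So L(M1) ≠ L(M2).

No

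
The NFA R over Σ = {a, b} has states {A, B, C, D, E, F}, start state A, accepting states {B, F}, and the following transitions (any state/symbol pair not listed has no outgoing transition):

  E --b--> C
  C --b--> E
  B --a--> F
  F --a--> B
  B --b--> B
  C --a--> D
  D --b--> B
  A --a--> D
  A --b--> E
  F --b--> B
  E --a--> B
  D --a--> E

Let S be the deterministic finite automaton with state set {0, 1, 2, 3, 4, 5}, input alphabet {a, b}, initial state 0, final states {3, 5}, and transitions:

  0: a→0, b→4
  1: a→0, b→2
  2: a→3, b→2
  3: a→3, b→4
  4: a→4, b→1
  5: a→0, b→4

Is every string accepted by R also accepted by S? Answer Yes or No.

The string ab is in L(R) but not in L(S).
So L(R) ⊄ L(S).

No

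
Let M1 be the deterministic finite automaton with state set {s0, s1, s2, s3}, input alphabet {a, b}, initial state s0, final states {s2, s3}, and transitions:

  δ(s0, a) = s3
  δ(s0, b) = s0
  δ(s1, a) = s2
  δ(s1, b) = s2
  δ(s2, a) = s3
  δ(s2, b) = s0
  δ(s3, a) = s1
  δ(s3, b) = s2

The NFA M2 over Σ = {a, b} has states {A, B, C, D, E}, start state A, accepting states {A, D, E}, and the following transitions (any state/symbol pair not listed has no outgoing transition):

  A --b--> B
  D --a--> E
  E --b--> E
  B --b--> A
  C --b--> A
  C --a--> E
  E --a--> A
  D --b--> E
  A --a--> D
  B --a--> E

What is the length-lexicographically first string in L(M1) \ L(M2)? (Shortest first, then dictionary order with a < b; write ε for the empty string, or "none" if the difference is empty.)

The string abab is accepted by M1 but not by M2.
No shorter string lies in the difference, and abab is the lexicographically first length-4 string in L(M1) \ L(M2).

abab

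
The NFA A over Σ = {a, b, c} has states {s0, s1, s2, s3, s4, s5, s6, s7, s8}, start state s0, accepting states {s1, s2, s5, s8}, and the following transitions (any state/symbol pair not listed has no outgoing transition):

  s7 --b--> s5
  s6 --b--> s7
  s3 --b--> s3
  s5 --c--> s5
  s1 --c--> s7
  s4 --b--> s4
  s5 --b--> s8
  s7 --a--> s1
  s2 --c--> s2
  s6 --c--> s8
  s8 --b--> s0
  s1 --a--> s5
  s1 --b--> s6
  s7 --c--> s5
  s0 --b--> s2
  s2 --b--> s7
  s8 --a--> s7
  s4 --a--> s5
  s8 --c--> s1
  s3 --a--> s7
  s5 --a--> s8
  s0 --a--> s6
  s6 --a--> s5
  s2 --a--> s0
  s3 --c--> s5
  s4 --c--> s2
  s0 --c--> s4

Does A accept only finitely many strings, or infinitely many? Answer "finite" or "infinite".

State s0 is reachable from the start and can reach an accepting state, and it lies on the cycle s0 → s2 → s0.
Traversing that cycle any number of times yields accepted strings of unbounded length, so the language is infinite.

infinite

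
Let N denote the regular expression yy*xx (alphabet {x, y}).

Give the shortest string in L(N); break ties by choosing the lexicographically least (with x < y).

By inspection of the expression, no string of length less than 3 matches, and yxx is the lexicographically first match of length 3.

yxx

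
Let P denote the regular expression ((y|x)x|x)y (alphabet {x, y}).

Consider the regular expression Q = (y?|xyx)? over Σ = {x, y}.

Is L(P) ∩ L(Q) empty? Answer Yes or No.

Converting the expression P to a DFA (subset construction, then merging equivalent states) gives the minimal DFA with states {p0, p1, p2, p3, p4, p5}, start state p0, accepting states {p4} and transitions p0: x→p1, y→p2; p1: x→p3, y→p4; p2: x→p3, y→p5; p3: x→p5, y→p4; p4: x→p5, y→p5; p5: x→p5, y→p5.
Converting the expression Q to a DFA (subset construction, then merging equivalent states) gives the minimal DFA with states {q0, q1, q2, q3, q4}, start state q0, accepting states {q0, q2} and transitions q0: x→q1, y→q2; q1: x→q3, y→q4; q2: x→q3, y→q3; q3: x→q3, y→q3; q4: x→q2, y→q3.
Exploring the product automaton P × Q from the start pair (p0, q0), following both machines on each input symbol, reaches 8 state pairs: (p0, q0), (p1, q1), (p2, q2), (p3, q3), (p4, q4), (p5, q3), (p4, q3), (p5, q2).
P accepts in {p4} and Q accepts in {q0, q2}; no reachable pair has both components accepting, so no string drives both machines to acceptance simultaneously and L(P) ∩ L(Q) = ∅.
So no string is accepted by both, and the intersection is empty.

Yes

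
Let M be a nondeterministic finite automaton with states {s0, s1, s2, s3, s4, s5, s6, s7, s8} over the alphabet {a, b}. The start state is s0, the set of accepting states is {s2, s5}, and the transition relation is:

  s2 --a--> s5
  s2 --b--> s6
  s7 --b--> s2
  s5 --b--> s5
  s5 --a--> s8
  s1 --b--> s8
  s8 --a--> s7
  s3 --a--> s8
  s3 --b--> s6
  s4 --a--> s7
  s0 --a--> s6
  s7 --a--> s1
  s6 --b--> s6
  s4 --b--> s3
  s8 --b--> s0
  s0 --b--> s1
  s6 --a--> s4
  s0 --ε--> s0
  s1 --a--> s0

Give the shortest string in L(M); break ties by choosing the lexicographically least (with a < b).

aaab

A breadth-first search from s0 reaches an accepting state first via the path s0 → s6 → s4 → s7 → s2 on input aaab.
No string of length < 4 is accepted (BFS exhausts all shorter strings without reaching an accepting state), and aaab is the lexicographically least accepting string of length 4.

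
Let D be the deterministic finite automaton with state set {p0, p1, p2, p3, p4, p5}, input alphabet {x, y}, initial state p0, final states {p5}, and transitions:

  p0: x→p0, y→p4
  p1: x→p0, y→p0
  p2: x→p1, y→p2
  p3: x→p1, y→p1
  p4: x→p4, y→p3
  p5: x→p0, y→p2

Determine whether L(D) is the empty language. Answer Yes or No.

Yes

The states reachable from the start state are {p0, p1, p3, p4}.
None of the accepting states {p5} is reachable, so no string is accepted and L(D) = ∅.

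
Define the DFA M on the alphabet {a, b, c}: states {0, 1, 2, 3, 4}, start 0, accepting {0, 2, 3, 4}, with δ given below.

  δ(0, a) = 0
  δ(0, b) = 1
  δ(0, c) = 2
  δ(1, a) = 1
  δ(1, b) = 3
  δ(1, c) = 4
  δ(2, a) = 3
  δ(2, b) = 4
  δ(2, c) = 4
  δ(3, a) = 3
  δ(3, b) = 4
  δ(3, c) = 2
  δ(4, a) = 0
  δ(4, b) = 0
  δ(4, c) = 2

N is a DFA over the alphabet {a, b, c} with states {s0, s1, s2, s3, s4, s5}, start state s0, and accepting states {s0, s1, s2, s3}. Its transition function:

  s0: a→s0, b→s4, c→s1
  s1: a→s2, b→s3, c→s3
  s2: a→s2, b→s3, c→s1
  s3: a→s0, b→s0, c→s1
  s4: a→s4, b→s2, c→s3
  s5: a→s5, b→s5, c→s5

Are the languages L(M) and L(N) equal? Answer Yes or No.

Exploring the product automaton M × N from the start pair (0, s0), following both machines on each input symbol, reaches 5 state pairs: (0, s0), (1, s4), (2, s1), (3, s2), (4, s3).
M accepts in {0, 2, 3, 4} and N accepts in {s0, s1, s2, s3}. In every reachable pair the two components are either both accepting — (0, s0), (2, s1), (3, s2), (4, s3) — or both non-accepting, so no string is accepted by exactly one of the machines: L(M) \ L(N) and L(N) \ L(M) are both empty.
Hence every string is accepted by M iff it is accepted by N, and the two languages coincide.

Yes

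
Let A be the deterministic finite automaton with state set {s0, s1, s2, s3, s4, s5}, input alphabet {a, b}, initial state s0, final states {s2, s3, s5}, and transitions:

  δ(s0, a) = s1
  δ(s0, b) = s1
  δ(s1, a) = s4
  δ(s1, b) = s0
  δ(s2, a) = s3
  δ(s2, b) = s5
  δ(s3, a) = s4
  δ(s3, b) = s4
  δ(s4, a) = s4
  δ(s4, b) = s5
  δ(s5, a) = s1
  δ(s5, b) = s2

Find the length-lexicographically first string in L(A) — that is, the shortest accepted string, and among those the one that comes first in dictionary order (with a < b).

A breadth-first search from s0 reaches an accepting state first via the path s0 → s1 → s4 → s5 on input aab.
No string of length < 3 is accepted (BFS exhausts all shorter strings without reaching an accepting state), and aab is the lexicographically least accepting string of length 3.

aab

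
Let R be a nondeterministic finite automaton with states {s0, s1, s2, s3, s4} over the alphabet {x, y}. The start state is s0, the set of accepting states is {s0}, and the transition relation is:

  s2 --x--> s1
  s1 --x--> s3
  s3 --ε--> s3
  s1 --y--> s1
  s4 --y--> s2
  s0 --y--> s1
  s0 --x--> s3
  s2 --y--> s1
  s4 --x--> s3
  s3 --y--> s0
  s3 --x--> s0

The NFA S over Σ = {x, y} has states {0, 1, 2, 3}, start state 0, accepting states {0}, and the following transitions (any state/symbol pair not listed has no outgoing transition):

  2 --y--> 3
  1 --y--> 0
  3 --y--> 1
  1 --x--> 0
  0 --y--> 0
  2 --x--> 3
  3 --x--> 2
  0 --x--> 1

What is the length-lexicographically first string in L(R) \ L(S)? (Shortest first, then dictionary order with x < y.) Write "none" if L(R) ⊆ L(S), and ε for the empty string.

Exploring the product automaton R × S from the start pair (s0, 0), following both machines on each input symbol, reaches 3 state pairs: (s0, 0), (s3, 1), (s1, 0).
R accepts in {s0} and S accepts in {0}. The reachable pairs whose R-component is accepting are (s0, 0); in each of them the S-component is accepting too, so the product for L(R) \ L(S) (R-component accepting, S-component rejecting) has no reachable accepting pair and the difference is empty.
So every string accepted by R is also accepted by S: L(R) \ L(S) = ∅ and there is no such string.

none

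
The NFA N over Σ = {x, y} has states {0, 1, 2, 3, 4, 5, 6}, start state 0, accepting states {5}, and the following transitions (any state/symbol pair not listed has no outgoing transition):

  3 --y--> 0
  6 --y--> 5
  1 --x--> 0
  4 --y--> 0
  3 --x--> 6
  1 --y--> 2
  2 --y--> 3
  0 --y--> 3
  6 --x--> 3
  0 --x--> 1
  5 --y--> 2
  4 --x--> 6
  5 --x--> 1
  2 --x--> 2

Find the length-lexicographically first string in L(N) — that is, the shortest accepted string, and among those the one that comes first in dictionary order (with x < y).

yxy

A breadth-first search from 0 reaches an accepting state first via the path 0 → 3 → 6 → 5 on input yxy.
No string of length < 3 is accepted (BFS exhausts all shorter strings without reaching an accepting state), and yxy is the lexicographically least accepting string of length 3.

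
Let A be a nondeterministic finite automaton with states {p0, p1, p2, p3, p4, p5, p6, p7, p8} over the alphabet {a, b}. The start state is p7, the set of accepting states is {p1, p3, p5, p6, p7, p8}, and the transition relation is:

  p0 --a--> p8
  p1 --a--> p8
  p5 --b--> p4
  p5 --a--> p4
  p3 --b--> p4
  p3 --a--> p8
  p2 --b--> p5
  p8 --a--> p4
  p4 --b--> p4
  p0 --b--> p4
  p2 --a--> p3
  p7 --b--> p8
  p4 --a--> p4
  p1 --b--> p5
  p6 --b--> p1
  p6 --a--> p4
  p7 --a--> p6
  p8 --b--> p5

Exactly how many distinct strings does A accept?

The useful subgraph on states {p1, p5, p6, p7, p8} is acyclic, so L(A) is finite; the longest accepting path visits 5 useful states, giving maximum string length 4.
Counting accepting paths from p7 by length: 1 of length 0, 2 of length 1, 2 of length 2, 2 of length 3, 1 of length 4. Total 8.

8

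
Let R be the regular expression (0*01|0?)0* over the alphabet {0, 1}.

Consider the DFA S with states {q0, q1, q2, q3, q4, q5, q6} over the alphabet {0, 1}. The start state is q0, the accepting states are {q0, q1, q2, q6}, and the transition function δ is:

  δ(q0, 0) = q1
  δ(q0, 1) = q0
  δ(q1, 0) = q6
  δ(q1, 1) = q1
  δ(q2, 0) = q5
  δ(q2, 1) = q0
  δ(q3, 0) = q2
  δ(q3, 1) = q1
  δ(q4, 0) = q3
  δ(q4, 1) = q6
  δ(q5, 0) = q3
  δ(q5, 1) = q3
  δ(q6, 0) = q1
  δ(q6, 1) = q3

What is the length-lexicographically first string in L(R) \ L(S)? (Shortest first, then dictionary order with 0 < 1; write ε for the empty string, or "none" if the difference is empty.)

001

The string 001 is accepted by R but not by S.
No shorter string lies in the difference, and 001 is the lexicographically first length-3 string in L(R) \ L(S).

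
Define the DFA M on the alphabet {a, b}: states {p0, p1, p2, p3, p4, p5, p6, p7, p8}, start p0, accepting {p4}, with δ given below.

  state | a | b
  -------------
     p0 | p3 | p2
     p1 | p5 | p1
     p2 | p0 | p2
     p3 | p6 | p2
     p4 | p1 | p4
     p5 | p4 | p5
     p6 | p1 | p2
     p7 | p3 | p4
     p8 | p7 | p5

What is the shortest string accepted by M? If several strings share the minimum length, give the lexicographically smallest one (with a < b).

A breadth-first search from p0 reaches an accepting state first via the path p0 → p3 → p6 → p1 → p5 → p4 on input aaaaa.
No string of length < 5 is accepted (BFS exhausts all shorter strings without reaching an accepting state), and aaaaa is the lexicographically least accepting string of length 5.

aaaaa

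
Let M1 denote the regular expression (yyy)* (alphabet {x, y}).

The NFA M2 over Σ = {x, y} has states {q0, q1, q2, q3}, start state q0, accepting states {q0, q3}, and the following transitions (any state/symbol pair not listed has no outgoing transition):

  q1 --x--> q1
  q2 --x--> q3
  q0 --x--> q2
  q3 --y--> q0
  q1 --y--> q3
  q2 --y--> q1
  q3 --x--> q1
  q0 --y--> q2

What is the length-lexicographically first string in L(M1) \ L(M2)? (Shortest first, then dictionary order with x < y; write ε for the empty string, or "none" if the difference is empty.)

The string yyyyyy is accepted by M1 but not by M2.
No shorter string lies in the difference, and yyyyyy is the lexicographically first length-6 string in L(M1) \ L(M2).

yyyyyy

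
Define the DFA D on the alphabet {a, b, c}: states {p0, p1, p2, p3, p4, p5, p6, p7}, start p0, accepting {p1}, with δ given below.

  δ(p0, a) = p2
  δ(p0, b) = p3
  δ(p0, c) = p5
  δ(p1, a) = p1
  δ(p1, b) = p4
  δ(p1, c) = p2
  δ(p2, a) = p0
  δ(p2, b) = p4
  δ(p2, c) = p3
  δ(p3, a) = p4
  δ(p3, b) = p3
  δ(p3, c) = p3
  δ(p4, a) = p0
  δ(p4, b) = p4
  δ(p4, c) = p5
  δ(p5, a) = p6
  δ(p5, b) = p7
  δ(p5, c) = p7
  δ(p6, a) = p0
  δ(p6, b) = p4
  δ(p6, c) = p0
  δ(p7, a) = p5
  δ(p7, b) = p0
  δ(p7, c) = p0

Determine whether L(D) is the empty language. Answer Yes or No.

Yes

The states reachable from the start state are {p0, p2, p3, p4, p5, p6, p7}.
None of the accepting states {p1} is reachable, so no string is accepted and L(D) = ∅.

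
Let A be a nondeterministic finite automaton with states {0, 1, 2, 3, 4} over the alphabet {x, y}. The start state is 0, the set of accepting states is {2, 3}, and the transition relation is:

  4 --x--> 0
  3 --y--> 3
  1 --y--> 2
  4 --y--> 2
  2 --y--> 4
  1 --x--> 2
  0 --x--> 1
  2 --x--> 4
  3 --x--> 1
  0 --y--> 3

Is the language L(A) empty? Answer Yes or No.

The string y is accepted: the run 0 → 3 ends in the accepting state 3.
Since at least one string is accepted, L(A) is not empty.

No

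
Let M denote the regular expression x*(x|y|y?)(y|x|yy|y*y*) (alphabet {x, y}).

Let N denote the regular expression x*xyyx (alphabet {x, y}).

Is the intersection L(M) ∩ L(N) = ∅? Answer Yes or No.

Yes

Converting the expression M to a DFA (subset construction, then merging equivalent states) gives the minimal DFA with states {m0, m1, m2, m3, m4}, start state m0, accepting states {m0, m1, m2, m3} and transitions m0: x→m0, y→m1; m1: x→m2, y→m3; m2: x→m4, y→m4; m3: x→m4, y→m3; m4: x→m4, y→m4.
Converting the expression N to a DFA (subset construction, then merging equivalent states) gives the minimal DFA with states {n0, n1, n2, n3, n4, n5}, start state n0, accepting states {n5} and transitions n0: x→n1, y→n2; n1: x→n1, y→n3; n2: x→n2, y→n2; n3: x→n2, y→n4; n4: x→n5, y→n2; n5: x→n2, y→n2.
Exploring the product automaton M × N from the start pair (m0, n0), following both machines on each input symbol, reaches 9 state pairs: (m0, n0), (m0, n1), (m1, n2), (m1, n3), (m2, n2), (m3, n2), (m3, n4), (m4, n2), (m4, n5).
M accepts in {m0, m1, m2, m3} and N accepts in {n5}; no reachable pair has both components accepting, so no string drives both machines to acceptance simultaneously and L(M) ∩ L(N) = ∅.
So no string is accepted by both, and the intersection is empty.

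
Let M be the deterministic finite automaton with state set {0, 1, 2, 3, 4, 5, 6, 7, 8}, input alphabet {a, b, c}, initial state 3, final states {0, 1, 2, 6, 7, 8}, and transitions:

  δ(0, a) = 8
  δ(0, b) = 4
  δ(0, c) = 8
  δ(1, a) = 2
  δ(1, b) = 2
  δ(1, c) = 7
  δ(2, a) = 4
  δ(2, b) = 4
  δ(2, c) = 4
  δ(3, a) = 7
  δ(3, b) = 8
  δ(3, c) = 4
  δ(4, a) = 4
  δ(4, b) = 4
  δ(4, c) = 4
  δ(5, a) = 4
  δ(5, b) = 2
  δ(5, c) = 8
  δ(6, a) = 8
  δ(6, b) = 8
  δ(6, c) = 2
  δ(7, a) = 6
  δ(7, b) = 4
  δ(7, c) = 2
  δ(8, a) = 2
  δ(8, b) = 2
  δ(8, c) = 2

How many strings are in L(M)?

The useful subgraph on states {2, 3, 6, 7, 8} is acyclic, so L(M) is finite; the longest accepting path visits 5 useful states, giving maximum string length 4.
Counting accepting paths from 3 by length: 2 of length 1, 5 of length 2, 3 of length 3, 6 of length 4. Total 16.

16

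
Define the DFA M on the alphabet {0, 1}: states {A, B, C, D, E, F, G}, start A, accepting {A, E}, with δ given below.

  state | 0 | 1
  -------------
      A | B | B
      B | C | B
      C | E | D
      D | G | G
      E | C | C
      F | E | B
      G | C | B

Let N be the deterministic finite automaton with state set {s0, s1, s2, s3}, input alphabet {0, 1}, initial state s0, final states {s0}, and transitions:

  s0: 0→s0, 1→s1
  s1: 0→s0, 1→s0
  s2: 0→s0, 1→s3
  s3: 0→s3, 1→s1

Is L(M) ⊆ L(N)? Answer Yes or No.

Exploring the product automaton M × N from the start pair (A, s0), following both machines on each input symbol, reaches 10 state pairs: (A, s0), (B, s0), (B, s1), (C, s0), (E, s0), (D, s1), (C, s1), (G, s0), (D, s0), (G, s1).
M accepts in {A, E} and N accepts in {s0}. The reachable pairs whose M-component is accepting are (A, s0), (E, s0); in each of them the N-component is accepting too, so the product for L(M) \ L(N) (M-component accepting, N-component rejecting) has no reachable accepting pair and the difference is empty.
Hence every string in L(M) is also in L(N).

Yes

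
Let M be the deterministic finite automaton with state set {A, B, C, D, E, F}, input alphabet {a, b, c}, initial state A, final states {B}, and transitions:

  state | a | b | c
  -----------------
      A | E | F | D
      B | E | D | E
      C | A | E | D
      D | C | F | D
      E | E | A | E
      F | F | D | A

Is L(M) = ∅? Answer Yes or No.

Yes

The states reachable from the start state are {A, C, D, E, F}.
None of the accepting states {B} is reachable, so no string is accepted and L(M) = ∅.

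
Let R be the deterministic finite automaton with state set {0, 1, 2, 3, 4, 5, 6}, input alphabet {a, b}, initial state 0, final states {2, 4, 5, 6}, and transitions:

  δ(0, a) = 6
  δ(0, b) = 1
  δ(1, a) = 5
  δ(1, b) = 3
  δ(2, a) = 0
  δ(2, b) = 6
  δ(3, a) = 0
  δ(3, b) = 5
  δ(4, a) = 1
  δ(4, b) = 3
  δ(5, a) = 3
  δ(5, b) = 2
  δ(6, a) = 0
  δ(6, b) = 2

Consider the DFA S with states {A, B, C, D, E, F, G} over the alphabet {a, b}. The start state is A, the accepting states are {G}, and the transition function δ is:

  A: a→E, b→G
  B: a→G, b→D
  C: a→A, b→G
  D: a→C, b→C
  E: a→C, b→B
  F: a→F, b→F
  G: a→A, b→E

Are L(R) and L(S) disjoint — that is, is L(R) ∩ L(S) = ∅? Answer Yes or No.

No

The string bab is accepted by both R and S.
Hence L(R) ∩ L(S) ≠ ∅.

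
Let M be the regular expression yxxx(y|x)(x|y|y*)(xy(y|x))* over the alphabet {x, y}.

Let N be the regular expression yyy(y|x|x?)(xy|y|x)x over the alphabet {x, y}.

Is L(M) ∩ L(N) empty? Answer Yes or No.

Yes

Converting the expression M to a DFA (subset construction, then merging equivalent states) gives the minimal DFA with states {m0, m1, m2, m3, m4, m5, m6, m7, m8, m9, m10, m11}, start state m0, accepting states {m6, m7, m8, m11} and transitions m0: x→m1, y→m2; m1: x→m1, y→m1; m2: x→m3, y→m1; m3: x→m4, y→m1; m4: x→m5, y→m1; m5: x→m6, y→m6; m6: x→m7, y→m8; m7: x→m9, y→m10; m8: x→m9, y→m8; m9: x→m1, y→m10; m10: x→m11, y→m11; m11: x→m9, y→m1.
Converting the expression N to a DFA (subset construction, then merging equivalent states) gives the minimal DFA with states {n0, n1, n2, n3, n4, n5, n6, n7, n8}, start state n0, accepting states {n6, n8} and transitions n0: x→n1, y→n2; n1: x→n1, y→n1; n2: x→n1, y→n3; n3: x→n1, y→n4; n4: x→n5, y→n5; n5: x→n6, y→n7; n6: x→n8, y→n7; n7: x→n8, y→n1; n8: x→n1, y→n1.
Exploring the product automaton M × N from the start pair (m0, n0), following both machines on each input symbol, reaches 18 state pairs: (m0, n0), (m1, n1), (m2, n2), (m3, n1), (m1, n3), (m4, n1), (m1, n4), (m5, n1), (m1, n5), (m6, n1), (m1, n6), (m1, n7), (m7, n1), (m8, n1), (m1, n8), (m9, n1), (m10, n1), (m11, n1).
M accepts in {m6, m7, m8, m11} and N accepts in {n6, n8}; no reachable pair has both components accepting, so no string drives both machines to acceptance simultaneously and L(M) ∩ L(N) = ∅.
So no string is accepted by both, and the intersection is empty.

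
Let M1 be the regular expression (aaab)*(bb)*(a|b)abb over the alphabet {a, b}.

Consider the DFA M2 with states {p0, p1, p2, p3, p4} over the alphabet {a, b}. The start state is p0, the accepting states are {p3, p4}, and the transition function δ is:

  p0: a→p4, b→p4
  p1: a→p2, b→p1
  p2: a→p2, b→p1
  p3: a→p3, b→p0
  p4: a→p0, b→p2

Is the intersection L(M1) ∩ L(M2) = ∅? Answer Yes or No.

Converting the expression M1 to a DFA (subset construction, then merging equivalent states) gives the minimal DFA with states {r0, r1, r2, r3, r4, r5, r6, r7, r8, r9, r10}, start state r0, accepting states {r10} and transitions r0: a→r1, b→r2; r1: a→r3, b→r4; r2: a→r5, b→r6; r3: a→r7, b→r8; r4: a→r4, b→r4; r5: a→r4, b→r8; r6: a→r9, b→r2; r7: a→r4, b→r0; r8: a→r4, b→r10; r9: a→r5, b→r4; r10: a→r4, b→r4.
Exploring the product automaton M1 × M2 from the start pair (r0, p0), following both machines on each input symbol, reaches 24 state pairs: (r0, p0), (r1, p4), (r2, p4), (r3, p0), (r4, p2), (r5, p0), (r6, p2), (r7, p4), (r8, p4), (r4, p1), (r4, p4), (r9, p2), (r2, p1), (r4, p0), (r0, p2), (r10, p2), (r5, p2), (r6, p1), (r1, p2), (r8, p1), (r3, p2), (r10, p1), (r7, p2), (r0, p1).
M1 accepts in {r10} and M2 accepts in {p3, p4}; no reachable pair has both components accepting, so no string drives both machines to acceptance simultaneously and L(M1) ∩ L(M2) = ∅.
So no string is accepted by both, and the intersection is empty.

Yes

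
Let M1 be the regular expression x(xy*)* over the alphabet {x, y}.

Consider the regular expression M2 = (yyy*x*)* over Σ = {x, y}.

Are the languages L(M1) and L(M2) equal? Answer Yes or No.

The string x is accepted by M1 but rejected by M2.
So L(M1) ≠ L(M2).

No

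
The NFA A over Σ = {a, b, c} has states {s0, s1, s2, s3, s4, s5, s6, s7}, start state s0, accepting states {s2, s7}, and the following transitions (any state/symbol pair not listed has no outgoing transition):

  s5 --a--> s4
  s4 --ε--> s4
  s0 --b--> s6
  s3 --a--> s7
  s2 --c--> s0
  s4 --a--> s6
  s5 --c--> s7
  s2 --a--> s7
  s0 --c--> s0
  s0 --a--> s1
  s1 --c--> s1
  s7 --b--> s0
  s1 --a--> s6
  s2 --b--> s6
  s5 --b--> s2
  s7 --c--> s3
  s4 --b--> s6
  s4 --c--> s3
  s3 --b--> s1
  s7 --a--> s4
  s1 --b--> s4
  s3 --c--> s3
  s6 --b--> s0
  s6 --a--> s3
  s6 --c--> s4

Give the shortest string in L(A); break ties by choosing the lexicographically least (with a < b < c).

baa

A breadth-first search from s0 reaches an accepting state first via the path s0 → s6 → s3 → s7 on input baa.
No string of length < 3 is accepted (BFS exhausts all shorter strings without reaching an accepting state), and baa is the lexicographically least accepting string of length 3.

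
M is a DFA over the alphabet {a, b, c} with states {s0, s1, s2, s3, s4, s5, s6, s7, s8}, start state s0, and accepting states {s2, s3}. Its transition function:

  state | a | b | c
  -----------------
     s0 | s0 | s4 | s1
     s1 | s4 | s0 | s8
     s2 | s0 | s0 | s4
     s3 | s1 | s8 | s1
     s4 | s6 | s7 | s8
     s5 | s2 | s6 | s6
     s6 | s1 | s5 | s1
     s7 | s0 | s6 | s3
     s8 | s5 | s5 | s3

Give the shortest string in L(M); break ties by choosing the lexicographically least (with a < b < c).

A breadth-first search from s0 reaches an accepting state first via the path s0 → s4 → s7 → s3 on input bbc.
No string of length < 3 is accepted (BFS exhausts all shorter strings without reaching an accepting state), and bbc is the lexicographically least accepting string of length 3.

bbc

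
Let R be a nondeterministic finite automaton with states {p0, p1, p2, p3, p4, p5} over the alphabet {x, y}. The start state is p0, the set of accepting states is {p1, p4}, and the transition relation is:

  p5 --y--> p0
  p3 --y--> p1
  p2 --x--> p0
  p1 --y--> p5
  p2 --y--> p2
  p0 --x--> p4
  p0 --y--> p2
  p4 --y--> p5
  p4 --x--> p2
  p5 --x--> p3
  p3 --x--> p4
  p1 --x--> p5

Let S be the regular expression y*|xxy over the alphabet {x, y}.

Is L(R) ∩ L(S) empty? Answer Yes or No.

Converting the expression S to a DFA (subset construction, then merging equivalent states) gives the minimal DFA with states {s0, s1, s2, s3, s4, s5}, start state s0, accepting states {s0, s2, s5} and transitions s0: x→s1, y→s2; s1: x→s3, y→s4; s2: x→s4, y→s2; s3: x→s4, y→s5; s4: x→s4, y→s4; s5: x→s4, y→s4.
Exploring the product automaton R × S from the start pair (p0, s0), following both machines on each input symbol, reaches 11 state pairs: (p0, s0), (p4, s1), (p2, s2), (p2, s3), (p5, s4), (p0, s4), (p2, s5), (p3, s4), (p4, s4), (p2, s4), (p1, s4).
R accepts in {p1, p4} and S accepts in {s0, s2, s5}; no reachable pair has both components accepting, so no string drives both machines to acceptance simultaneously and L(R) ∩ L(S) = ∅.
So no string is accepted by both, and the intersection is empty.

Yes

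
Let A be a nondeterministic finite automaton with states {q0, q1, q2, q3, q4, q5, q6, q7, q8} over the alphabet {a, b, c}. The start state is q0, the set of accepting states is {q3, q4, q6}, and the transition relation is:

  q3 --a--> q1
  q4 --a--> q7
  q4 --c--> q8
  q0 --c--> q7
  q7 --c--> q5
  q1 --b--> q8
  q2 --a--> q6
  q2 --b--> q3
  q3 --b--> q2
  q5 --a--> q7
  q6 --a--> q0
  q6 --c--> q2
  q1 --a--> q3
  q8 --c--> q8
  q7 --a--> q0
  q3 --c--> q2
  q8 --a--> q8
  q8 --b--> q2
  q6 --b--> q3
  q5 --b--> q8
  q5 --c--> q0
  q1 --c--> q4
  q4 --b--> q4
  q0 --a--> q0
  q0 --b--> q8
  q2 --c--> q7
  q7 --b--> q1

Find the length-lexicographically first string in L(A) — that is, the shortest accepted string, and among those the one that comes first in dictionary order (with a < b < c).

bba

A breadth-first search from q0 reaches an accepting state first via the path q0 → q8 → q2 → q6 on input bba.
No string of length < 3 is accepted (BFS exhausts all shorter strings without reaching an accepting state), and bba is the lexicographically least accepting string of length 3.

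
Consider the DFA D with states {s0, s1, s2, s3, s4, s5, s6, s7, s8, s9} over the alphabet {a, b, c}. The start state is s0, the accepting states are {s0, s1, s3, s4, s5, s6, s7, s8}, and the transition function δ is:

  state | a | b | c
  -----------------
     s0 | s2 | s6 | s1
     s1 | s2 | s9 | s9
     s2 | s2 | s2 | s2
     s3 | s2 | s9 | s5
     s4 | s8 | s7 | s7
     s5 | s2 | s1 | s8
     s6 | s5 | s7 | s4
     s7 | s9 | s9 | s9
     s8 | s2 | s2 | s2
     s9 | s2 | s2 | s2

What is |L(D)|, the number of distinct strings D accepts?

The useful subgraph on states {s0, s1, s4, s5, s6, s7, s8} is acyclic, so L(D) is finite; the longest accepting path visits 4 useful states, giving maximum string length 3.
Counting accepting paths from s0 by length: 1 of length 0, 2 of length 1, 3 of length 2, 5 of length 3. Total 11.

11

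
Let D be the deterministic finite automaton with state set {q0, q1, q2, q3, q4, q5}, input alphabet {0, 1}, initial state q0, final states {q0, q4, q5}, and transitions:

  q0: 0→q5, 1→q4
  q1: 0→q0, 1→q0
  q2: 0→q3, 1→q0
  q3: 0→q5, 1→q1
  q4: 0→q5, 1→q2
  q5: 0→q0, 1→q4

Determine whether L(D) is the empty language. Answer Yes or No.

The empty string ε is accepted: the run q0 ends in the accepting state q0.
Since at least one string is accepted, L(D) is not empty.

No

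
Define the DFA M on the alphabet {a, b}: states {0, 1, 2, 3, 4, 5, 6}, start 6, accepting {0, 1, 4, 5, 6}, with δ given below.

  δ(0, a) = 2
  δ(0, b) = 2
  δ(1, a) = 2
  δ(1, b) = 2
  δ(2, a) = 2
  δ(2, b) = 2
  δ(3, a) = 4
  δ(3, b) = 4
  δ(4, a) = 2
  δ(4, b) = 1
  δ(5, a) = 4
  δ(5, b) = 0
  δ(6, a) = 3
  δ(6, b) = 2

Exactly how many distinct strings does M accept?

5

The useful subgraph on states {1, 3, 4, 6} is acyclic, so L(M) is finite; the longest accepting path visits 4 useful states, giving maximum string length 3.
Counting accepting paths from 6 by length: 1 of length 0, 2 of length 2, 2 of length 3. Total 5.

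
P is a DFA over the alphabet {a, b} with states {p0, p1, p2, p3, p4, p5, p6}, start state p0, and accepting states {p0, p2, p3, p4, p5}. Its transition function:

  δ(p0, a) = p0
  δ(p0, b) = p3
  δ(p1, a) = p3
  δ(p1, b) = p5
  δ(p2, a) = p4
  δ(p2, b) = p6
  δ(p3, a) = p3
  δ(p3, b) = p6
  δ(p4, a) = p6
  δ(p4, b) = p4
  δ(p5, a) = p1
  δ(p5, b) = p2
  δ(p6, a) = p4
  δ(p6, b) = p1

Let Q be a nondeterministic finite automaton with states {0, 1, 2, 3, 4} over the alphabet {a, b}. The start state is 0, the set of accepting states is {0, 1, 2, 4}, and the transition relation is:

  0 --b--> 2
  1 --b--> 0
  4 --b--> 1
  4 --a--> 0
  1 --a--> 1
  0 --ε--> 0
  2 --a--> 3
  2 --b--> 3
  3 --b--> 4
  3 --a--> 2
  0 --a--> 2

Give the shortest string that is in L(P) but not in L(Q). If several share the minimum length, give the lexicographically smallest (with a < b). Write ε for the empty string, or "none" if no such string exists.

aa

The string aa is accepted by P but not by Q.
No shorter string lies in the difference, and aa is the lexicographically first length-2 string in L(P) \ L(Q).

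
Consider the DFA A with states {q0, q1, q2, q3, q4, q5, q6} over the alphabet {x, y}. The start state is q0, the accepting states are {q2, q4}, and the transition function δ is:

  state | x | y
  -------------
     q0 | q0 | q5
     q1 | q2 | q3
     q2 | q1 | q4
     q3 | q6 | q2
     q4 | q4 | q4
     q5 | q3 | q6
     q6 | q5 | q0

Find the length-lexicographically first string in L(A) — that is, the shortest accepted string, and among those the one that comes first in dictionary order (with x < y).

yxy

A breadth-first search from q0 reaches an accepting state first via the path q0 → q5 → q3 → q2 on input yxy.
No string of length < 3 is accepted (BFS exhausts all shorter strings without reaching an accepting state), and yxy is the lexicographically least accepting string of length 3.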